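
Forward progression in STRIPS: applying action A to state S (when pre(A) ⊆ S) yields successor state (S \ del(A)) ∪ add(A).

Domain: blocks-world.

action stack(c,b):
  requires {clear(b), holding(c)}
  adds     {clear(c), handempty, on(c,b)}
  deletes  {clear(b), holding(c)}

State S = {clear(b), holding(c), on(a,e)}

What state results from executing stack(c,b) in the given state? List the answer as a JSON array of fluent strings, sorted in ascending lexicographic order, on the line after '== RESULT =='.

Compute (S \ del) ∪ add:
  pre ⊆ S: {clear(b), holding(c)} ⊆ S  — applicable
  S \ del = {on(a,e)}
  ∪ add   = {clear(c), handempty, on(a,e), on(c,b)}

== RESULT ==
["clear(c)", "handempty", "on(a,e)", "on(c,b)"]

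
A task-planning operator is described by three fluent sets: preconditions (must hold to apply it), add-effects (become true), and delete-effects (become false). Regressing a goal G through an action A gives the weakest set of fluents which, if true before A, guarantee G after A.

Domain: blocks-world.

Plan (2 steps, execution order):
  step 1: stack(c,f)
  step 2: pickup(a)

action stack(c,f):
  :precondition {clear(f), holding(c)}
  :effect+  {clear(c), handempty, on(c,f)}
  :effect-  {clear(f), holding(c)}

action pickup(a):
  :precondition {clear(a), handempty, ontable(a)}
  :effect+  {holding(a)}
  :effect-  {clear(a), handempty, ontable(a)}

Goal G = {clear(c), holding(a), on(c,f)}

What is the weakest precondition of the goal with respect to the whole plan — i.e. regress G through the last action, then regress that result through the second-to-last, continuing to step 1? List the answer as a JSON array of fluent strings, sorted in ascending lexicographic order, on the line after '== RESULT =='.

Work backward from the goal:
  through step 2 (pickup(a)): drop {holding(a)}, keep {clear(c), on(c,f)}, require {clear(a), handempty, ontable(a)}
    → {clear(a), clear(c), handempty, on(c,f), ontable(a)}
  through step 1 (stack(c,f)): drop {clear(c), handempty, on(c,f)}, keep {clear(a), ontable(a)}, require {clear(f), holding(c)}
    → {clear(a), clear(f), holding(c), ontable(a)}

== RESULT ==
["clear(a)", "clear(f)", "holding(c)", "ontable(a)"]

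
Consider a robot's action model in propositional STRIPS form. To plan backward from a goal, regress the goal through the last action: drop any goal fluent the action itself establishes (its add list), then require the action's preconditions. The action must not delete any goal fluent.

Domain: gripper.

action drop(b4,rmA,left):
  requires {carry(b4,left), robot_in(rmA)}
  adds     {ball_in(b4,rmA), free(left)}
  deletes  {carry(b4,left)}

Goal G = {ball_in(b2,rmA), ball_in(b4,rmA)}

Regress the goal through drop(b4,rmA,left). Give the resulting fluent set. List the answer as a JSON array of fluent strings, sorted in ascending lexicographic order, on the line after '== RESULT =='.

Compute (G \ add) ∪ pre:
  G ∩ del = {}  (empty — regression defined)
  G \ add = {ball_in(b2,rmA), ball_in(b4,rmA)} \ {ball_in(b4,rmA), free(left)} = {ball_in(b2,rmA)}
  ∪ pre   = {ball_in(b2,rmA)} ∪ {carry(b4,left), robot_in(rmA)}
          = {ball_in(b2,rmA), carry(b4,left), robot_in(rmA)}

== RESULT ==
["ball_in(b2,rmA)", "carry(b4,left)", "robot_in(rmA)"]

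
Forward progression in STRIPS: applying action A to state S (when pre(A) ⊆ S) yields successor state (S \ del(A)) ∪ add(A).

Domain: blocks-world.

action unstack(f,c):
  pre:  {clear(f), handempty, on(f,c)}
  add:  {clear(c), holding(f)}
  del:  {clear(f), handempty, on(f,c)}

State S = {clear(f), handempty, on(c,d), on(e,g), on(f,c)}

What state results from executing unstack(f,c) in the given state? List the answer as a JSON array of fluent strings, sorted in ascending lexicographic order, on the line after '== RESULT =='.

Progress:
  pre ⊆ S: {clear(f), handempty, on(f,c)} ⊆ S  — applicable
  S \ del = {on(c,d), on(e,g)}
  ∪ add   = {clear(c), holding(f), on(c,d), on(e,g)}

== RESULT ==
["clear(c)", "holding(f)", "on(c,d)", "on(e,g)"]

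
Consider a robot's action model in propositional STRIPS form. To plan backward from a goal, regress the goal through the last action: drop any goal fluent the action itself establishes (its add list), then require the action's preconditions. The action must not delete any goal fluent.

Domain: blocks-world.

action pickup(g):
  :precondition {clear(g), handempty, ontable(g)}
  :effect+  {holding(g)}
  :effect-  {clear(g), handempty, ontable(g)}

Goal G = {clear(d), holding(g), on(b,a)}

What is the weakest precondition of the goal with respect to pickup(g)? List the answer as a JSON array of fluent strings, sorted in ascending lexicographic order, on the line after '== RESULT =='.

Regress:
  G ∩ del = {}  (empty — regression defined)
  G \ add = {clear(d), holding(g), on(b,a)} \ {holding(g)} = {clear(d), on(b,a)}
  ∪ pre   = {clear(d), on(b,a)} ∪ {clear(g), handempty, ontable(g)}
          = {clear(d), clear(g), handempty, on(b,a), ontable(g)}

== RESULT ==
["clear(d)", "clear(g)", "handempty", "on(b,a)", "ontable(g)"]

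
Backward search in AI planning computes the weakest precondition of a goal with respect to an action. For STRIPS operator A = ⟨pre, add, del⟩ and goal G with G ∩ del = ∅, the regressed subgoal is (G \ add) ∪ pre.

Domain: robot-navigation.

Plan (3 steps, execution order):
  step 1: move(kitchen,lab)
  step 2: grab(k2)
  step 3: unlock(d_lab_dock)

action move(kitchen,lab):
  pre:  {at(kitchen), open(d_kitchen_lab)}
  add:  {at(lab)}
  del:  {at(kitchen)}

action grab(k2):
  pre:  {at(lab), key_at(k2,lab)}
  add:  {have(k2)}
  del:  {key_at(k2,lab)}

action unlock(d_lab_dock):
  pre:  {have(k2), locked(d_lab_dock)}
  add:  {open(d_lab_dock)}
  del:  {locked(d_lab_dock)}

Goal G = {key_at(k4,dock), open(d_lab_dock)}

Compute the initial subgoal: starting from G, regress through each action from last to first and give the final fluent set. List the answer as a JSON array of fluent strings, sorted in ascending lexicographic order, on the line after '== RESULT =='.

Work backward from the goal:
  through step 3 (unlock(d_lab_dock)): drop {open(d_lab_dock)}, keep {key_at(k4,dock)}, require {have(k2), locked(d_lab_dock)}
    → {have(k2), key_at(k4,dock), locked(d_lab_dock)}
  through step 2 (grab(k2)): drop {have(k2)}, keep {key_at(k4,dock), locked(d_lab_dock)}, require {at(lab), key_at(k2,lab)}
    → {at(lab), key_at(k2,lab), key_at(k4,dock), locked(d_lab_dock)}
  through step 1 (move(kitchen,lab)): drop {at(lab)}, keep {key_at(k2,lab), key_at(k4,dock), locked(d_lab_dock)}, require {at(kitchen), open(d_kitchen_lab)}
    → {at(kitchen), key_at(k2,lab), key_at(k4,dock), locked(d_lab_dock), open(d_kitchen_lab)}

== RESULT ==
["at(kitchen)", "key_at(k2,lab)", "key_at(k4,dock)", "locked(d_lab_dock)", "open(d_kitchen_lab)"]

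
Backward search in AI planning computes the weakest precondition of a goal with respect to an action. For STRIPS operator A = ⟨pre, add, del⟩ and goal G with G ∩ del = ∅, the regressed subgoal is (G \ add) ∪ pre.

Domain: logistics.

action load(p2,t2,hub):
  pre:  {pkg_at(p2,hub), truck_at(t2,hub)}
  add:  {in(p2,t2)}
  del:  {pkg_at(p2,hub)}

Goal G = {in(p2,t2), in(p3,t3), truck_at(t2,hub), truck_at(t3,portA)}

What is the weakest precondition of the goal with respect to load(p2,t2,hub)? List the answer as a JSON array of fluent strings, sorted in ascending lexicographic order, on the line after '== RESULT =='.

Compute (G \ add) ∪ pre:
  G ∩ del = {}  (empty — regression defined)
  G \ add = {in(p2,t2), in(p3,t3), truck_at(t2,hub), truck_at(t3,portA)} \ {in(p2,t2)} = {in(p3,t3), truck_at(t2,hub), truck_at(t3,portA)}
  ∪ pre   = {in(p3,t3), truck_at(t2,hub), truck_at(t3,portA)} ∪ {pkg_at(p2,hub), truck_at(t2,hub)}
          = {in(p3,t3), pkg_at(p2,hub), truck_at(t2,hub), truck_at(t3,portA)}

== RESULT ==
["in(p3,t3)", "pkg_at(p2,hub)", "truck_at(t2,hub)", "truck_at(t3,portA)"]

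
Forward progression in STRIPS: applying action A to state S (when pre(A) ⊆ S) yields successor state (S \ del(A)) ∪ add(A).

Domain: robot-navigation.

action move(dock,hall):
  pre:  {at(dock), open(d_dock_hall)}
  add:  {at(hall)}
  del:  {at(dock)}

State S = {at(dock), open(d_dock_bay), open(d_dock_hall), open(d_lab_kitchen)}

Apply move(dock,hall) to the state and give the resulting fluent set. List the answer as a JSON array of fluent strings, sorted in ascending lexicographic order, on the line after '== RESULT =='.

Compute (S \ del) ∪ add:
  pre ⊆ S: {at(dock), open(d_dock_hall)} ⊆ S  — applicable
  S \ del = {open(d_dock_bay), open(d_dock_hall), open(d_lab_kitchen)}
  ∪ add   = {at(hall), open(d_dock_bay), open(d_dock_hall), open(d_lab_kitchen)}

== RESULT ==
["at(hall)", "open(d_dock_bay)", "open(d_dock_hall)", "open(d_lab_kitchen)"]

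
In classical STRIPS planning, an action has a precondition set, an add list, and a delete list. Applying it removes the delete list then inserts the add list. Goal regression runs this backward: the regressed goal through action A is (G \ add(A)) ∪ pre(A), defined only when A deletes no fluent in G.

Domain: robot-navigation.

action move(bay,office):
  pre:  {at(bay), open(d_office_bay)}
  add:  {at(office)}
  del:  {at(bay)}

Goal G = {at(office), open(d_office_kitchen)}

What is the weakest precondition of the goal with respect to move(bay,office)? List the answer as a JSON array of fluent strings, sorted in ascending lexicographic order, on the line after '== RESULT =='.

Regress:
  G ∩ del = {}  (empty — regression defined)
  G \ add = {at(office), open(d_office_kitchen)} \ {at(office)} = {open(d_office_kitchen)}
  ∪ pre   = {open(d_office_kitchen)} ∪ {at(bay), open(d_office_bay)}
          = {at(bay), open(d_office_bay), open(d_office_kitchen)}

== RESULT ==
["at(bay)", "open(d_office_bay)", "open(d_office_kitchen)"]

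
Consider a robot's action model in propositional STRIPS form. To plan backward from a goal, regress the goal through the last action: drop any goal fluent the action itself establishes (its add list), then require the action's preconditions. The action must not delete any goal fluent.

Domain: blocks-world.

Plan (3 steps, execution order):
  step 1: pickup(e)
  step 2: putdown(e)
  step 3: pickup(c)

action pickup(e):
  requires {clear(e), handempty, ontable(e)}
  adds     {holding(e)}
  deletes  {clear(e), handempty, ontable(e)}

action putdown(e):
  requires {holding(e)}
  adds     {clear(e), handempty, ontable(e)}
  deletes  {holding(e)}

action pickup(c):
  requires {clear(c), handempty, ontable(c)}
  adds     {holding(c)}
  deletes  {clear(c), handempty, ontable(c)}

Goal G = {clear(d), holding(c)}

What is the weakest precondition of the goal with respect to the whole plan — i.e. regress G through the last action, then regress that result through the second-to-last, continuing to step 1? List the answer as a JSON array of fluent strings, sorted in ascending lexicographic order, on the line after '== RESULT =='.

Work backward from the goal:
  through step 3 (pickup(c)): drop {holding(c)}, keep {clear(d)}, require {clear(c), handempty, ontable(c)}
    → {clear(c), clear(d), handempty, ontable(c)}
  through step 2 (putdown(e)): drop {handempty}, keep {clear(c), clear(d), ontable(c)}, require {holding(e)}
    → {clear(c), clear(d), holding(e), ontable(c)}
  through step 1 (pickup(e)): drop {holding(e)}, keep {clear(c), clear(d), ontable(c)}, require {clear(e), handempty, ontable(e)}
    → {clear(c), clear(d), clear(e), handempty, ontable(c), ontable(e)}

== RESULT ==
["clear(c)", "clear(d)", "clear(e)", "handempty", "ontable(c)", "ontable(e)"]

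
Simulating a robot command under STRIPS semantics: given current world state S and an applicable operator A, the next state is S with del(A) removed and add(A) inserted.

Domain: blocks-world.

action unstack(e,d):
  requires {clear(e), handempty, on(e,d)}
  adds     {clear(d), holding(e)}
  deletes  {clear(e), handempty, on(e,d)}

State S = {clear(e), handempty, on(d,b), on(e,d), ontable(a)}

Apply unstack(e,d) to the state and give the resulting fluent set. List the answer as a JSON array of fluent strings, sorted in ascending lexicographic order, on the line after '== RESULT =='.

Compute (S \ del) ∪ add:
  pre ⊆ S: {clear(e), handempty, on(e,d)} ⊆ S  — applicable
  S \ del = {on(d,b), ontable(a)}
  ∪ add   = {clear(d), holding(e), on(d,b), ontable(a)}

== RESULT ==
["clear(d)", "holding(e)", "on(d,b)", "ontable(a)"]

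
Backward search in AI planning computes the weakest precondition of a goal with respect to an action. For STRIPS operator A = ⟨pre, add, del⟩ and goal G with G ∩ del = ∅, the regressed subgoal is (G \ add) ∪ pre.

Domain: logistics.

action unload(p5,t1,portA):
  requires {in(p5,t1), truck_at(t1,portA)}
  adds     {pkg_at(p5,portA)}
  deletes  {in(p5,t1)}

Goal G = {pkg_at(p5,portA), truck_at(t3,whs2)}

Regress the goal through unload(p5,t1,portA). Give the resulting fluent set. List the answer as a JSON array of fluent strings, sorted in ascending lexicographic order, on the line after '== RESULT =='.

Compute (G \ add) ∪ pre:
  G ∩ del = {}  (empty — regression defined)
  G \ add = {pkg_at(p5,portA), truck_at(t3,whs2)} \ {pkg_at(p5,portA)} = {truck_at(t3,whs2)}
  ∪ pre   = {truck_at(t3,whs2)} ∪ {in(p5,t1), truck_at(t1,portA)}
          = {in(p5,t1), truck_at(t1,portA), truck_at(t3,whs2)}

== RESULT ==
["in(p5,t1)", "truck_at(t1,portA)", "truck_at(t3,whs2)"]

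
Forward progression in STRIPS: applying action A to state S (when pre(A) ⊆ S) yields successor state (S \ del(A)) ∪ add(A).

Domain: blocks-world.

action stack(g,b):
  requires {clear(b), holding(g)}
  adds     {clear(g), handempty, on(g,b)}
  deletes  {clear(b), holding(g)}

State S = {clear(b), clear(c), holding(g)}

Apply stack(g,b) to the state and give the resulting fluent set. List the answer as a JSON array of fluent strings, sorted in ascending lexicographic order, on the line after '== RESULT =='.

Progress:
  pre ⊆ S: {clear(b), holding(g)} ⊆ S  — applicable
  S \ del = {clear(c)}
  ∪ add   = {clear(c), clear(g), handempty, on(g,b)}

== RESULT ==
["clear(c)", "clear(g)", "handempty", "on(g,b)"]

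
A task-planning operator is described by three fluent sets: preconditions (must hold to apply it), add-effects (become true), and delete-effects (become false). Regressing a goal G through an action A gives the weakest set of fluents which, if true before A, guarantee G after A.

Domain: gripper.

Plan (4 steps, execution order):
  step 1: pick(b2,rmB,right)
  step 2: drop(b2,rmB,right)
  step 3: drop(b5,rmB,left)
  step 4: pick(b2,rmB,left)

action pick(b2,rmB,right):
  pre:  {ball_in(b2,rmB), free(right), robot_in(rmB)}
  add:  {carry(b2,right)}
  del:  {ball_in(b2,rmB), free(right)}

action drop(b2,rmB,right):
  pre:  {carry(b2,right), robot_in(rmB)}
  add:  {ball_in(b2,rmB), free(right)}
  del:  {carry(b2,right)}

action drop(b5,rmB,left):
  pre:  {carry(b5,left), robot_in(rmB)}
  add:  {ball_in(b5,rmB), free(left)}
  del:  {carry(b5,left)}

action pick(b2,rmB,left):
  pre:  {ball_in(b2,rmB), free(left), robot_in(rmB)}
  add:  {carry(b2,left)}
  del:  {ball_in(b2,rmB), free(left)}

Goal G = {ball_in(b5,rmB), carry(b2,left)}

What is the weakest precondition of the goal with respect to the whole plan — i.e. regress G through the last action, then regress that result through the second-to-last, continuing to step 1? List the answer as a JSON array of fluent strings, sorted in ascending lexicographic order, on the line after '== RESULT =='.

Work backward from the goal:
  through step 4 (pick(b2,rmB,left)): drop {carry(b2,left)}, keep {ball_in(b5,rmB)}, require {ball_in(b2,rmB), free(left), robot_in(rmB)}
    → {ball_in(b2,rmB), ball_in(b5,rmB), free(left), robot_in(rmB)}
  through step 3 (drop(b5,rmB,left)): drop {ball_in(b5,rmB), free(left)}, keep {ball_in(b2,rmB), robot_in(rmB)}, require {carry(b5,left), robot_in(rmB)}
    → {ball_in(b2,rmB), carry(b5,left), robot_in(rmB)}
  through step 2 (drop(b2,rmB,right)): drop {ball_in(b2,rmB)}, keep {carry(b5,left), robot_in(rmB)}, require {carry(b2,right), robot_in(rmB)}
    → {carry(b2,right), carry(b5,left), robot_in(rmB)}
  through step 1 (pick(b2,rmB,right)): drop {carry(b2,right)}, keep {carry(b5,left), robot_in(rmB)}, require {ball_in(b2,rmB), free(right), robot_in(rmB)}
    → {ball_in(b2,rmB), carry(b5,left), free(right), robot_in(rmB)}

== RESULT ==
["ball_in(b2,rmB)", "carry(b5,left)", "free(right)", "robot_in(rmB)"]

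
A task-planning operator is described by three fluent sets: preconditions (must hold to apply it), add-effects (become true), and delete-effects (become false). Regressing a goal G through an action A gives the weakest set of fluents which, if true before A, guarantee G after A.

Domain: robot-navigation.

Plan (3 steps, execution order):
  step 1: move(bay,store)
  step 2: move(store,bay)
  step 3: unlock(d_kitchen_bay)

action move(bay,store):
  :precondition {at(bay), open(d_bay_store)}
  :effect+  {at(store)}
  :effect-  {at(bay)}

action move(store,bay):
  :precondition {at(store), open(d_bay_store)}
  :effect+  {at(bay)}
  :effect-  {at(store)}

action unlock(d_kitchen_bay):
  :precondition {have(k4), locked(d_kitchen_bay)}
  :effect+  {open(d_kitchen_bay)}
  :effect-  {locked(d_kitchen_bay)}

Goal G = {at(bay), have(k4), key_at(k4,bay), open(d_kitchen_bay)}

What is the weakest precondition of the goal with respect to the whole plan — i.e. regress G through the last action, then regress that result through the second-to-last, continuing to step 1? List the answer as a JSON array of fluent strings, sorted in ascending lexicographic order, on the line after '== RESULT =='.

Regress step by step:
  through step 3 (unlock(d_kitchen_bay)): drop {open(d_kitchen_bay)}, keep {at(bay), have(k4), key_at(k4,bay)}, require {have(k4), locked(d_kitchen_bay)}
    → {at(bay), have(k4), key_at(k4,bay), locked(d_kitchen_bay)}
  through step 2 (move(store,bay)): drop {at(bay)}, keep {have(k4), key_at(k4,bay), locked(d_kitchen_bay)}, require {at(store), open(d_bay_store)}
    → {at(store), have(k4), key_at(k4,bay), locked(d_kitchen_bay), open(d_bay_store)}
  through step 1 (move(bay,store)): drop {at(store)}, keep {have(k4), key_at(k4,bay), locked(d_kitchen_bay), open(d_bay_store)}, require {at(bay), open(d_bay_store)}
    → {at(bay), have(k4), key_at(k4,bay), locked(d_kitchen_bay), open(d_bay_store)}

== RESULT ==
["at(bay)", "have(k4)", "key_at(k4,bay)", "locked(d_kitchen_bay)", "open(d_bay_store)"]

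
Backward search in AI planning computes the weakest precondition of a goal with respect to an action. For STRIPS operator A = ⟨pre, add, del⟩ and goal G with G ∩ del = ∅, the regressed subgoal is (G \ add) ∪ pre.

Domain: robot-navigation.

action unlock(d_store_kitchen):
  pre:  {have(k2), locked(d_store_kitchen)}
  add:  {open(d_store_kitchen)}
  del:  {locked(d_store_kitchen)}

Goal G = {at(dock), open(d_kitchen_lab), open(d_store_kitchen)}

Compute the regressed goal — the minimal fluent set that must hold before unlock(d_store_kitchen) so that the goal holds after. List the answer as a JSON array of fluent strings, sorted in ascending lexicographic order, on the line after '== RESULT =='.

Regress:
  G ∩ del = {}  (empty — regression defined)
  G \ add = {at(dock), open(d_kitchen_lab), open(d_store_kitchen)} \ {open(d_store_kitchen)} = {at(dock), open(d_kitchen_lab)}
  ∪ pre   = {at(dock), open(d_kitchen_lab)} ∪ {have(k2), locked(d_store_kitchen)}
          = {at(dock), have(k2), locked(d_store_kitchen), open(d_kitchen_lab)}

== RESULT ==
["at(dock)", "have(k2)", "locked(d_store_kitchen)", "open(d_kitchen_lab)"]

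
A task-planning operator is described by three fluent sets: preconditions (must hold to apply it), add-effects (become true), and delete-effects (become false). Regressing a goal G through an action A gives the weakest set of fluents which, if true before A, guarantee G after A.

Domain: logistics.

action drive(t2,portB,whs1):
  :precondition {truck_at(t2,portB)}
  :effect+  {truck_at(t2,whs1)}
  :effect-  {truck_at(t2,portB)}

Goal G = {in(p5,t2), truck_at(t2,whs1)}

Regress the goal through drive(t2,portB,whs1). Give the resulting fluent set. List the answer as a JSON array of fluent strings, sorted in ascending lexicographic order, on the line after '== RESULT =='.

Regress:
  G ∩ del = {}  (empty — regression defined)
  G \ add = {in(p5,t2), truck_at(t2,whs1)} \ {truck_at(t2,whs1)} = {in(p5,t2)}
  ∪ pre   = {in(p5,t2)} ∪ {truck_at(t2,portB)}
          = {in(p5,t2), truck_at(t2,portB)}

== RESULT ==
["in(p5,t2)", "truck_at(t2,portB)"]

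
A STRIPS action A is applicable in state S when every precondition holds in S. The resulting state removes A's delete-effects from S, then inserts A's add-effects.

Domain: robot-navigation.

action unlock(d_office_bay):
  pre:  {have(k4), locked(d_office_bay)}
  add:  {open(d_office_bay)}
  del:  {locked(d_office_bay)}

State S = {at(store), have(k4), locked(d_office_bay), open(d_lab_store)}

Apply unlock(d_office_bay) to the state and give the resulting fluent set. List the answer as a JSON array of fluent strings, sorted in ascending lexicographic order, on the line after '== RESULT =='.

Compute (S \ del) ∪ add:
  pre ⊆ S: {have(k4), locked(d_office_bay)} ⊆ S  — applicable
  S \ del = {at(store), have(k4), open(d_lab_store)}
  ∪ add   = {at(store), have(k4), open(d_lab_store), open(d_office_bay)}

== RESULT ==
["at(store)", "have(k4)", "open(d_lab_store)", "open(d_office_bay)"]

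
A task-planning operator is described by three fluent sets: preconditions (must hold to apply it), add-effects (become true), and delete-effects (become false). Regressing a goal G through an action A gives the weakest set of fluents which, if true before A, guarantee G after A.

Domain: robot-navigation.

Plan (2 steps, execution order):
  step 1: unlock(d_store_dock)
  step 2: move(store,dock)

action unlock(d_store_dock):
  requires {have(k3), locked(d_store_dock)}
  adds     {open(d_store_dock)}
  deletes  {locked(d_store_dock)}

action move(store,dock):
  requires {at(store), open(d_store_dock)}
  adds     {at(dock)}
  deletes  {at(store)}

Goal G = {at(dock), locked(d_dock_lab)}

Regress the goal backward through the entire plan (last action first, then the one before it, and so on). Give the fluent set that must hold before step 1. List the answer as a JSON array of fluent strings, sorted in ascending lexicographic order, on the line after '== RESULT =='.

Regress step by step:
  through step 2 (move(store,dock)): drop {at(dock)}, keep {locked(d_dock_lab)}, require {at(store), open(d_store_dock)}
    → {at(store), locked(d_dock_lab), open(d_store_dock)}
  through step 1 (unlock(d_store_dock)): drop {open(d_store_dock)}, keep {at(store), locked(d_dock_lab)}, require {have(k3), locked(d_store_dock)}
    → {at(store), have(k3), locked(d_dock_lab), locked(d_store_dock)}

== RESULT ==
["at(store)", "have(k3)", "locked(d_dock_lab)", "locked(d_store_dock)"]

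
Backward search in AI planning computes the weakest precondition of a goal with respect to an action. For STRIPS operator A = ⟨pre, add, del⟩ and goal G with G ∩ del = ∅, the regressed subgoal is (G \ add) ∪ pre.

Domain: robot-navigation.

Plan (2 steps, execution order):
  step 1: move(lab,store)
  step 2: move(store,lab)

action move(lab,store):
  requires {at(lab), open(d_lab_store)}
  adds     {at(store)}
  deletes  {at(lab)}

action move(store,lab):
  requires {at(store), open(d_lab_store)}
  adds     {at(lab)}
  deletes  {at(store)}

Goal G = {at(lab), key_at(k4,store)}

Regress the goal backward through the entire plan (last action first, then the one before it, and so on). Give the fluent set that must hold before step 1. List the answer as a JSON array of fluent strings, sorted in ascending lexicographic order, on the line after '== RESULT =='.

Work backward from the goal:
  through step 2 (move(store,lab)): drop {at(lab)}, keep {key_at(k4,store)}, require {at(store), open(d_lab_store)}
    → {at(store), key_at(k4,store), open(d_lab_store)}
  through step 1 (move(lab,store)): drop {at(store)}, keep {key_at(k4,store), open(d_lab_store)}, require {at(lab), open(d_lab_store)}
    → {at(lab), key_at(k4,store), open(d_lab_store)}

== RESULT ==
["at(lab)", "key_at(k4,store)", "open(d_lab_store)"]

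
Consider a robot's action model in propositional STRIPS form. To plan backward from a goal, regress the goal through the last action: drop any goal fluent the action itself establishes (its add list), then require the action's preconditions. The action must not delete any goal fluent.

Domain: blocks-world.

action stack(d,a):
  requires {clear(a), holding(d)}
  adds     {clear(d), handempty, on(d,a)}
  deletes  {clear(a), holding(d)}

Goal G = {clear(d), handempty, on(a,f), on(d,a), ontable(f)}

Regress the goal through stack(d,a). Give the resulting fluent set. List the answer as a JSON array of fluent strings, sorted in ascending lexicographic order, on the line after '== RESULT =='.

Compute (G \ add) ∪ pre:
  G ∩ del = {}  (empty — regression defined)
  G \ add = {clear(d), handempty, on(a,f), on(d,a), ontable(f)} \ {clear(d), handempty, on(d,a)} = {on(a,f), ontable(f)}
  ∪ pre   = {on(a,f), ontable(f)} ∪ {clear(a), holding(d)}
          = {clear(a), holding(d), on(a,f), ontable(f)}

== RESULT ==
["clear(a)", "holding(d)", "on(a,f)", "ontable(f)"]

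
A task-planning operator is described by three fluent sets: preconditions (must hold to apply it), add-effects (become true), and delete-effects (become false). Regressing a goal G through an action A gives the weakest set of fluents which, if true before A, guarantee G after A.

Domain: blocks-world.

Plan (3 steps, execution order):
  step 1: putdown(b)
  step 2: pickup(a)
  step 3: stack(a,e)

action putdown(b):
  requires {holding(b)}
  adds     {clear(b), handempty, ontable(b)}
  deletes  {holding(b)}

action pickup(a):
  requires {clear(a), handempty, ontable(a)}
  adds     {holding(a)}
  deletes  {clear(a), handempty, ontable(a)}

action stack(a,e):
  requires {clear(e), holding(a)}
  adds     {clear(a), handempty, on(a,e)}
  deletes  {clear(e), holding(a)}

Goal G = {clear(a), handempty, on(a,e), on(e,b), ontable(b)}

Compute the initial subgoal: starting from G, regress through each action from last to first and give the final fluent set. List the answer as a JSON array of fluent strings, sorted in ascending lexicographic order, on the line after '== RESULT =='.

Work backward from the goal:
  through step 3 (stack(a,e)): drop {clear(a), handempty, on(a,e)}, keep {on(e,b), ontable(b)}, require {clear(e), holding(a)}
    → {clear(e), holding(a), on(e,b), ontable(b)}
  through step 2 (pickup(a)): drop {holding(a)}, keep {clear(e), on(e,b), ontable(b)}, require {clear(a), handempty, ontable(a)}
    → {clear(a), clear(e), handempty, on(e,b), ontable(a), ontable(b)}
  through step 1 (putdown(b)): drop {handempty, ontable(b)}, keep {clear(a), clear(e), on(e,b), ontable(a)}, require {holding(b)}
    → {clear(a), clear(e), holding(b), on(e,b), ontable(a)}

== RESULT ==
["clear(a)", "clear(e)", "holding(b)", "on(e,b)", "ontable(a)"]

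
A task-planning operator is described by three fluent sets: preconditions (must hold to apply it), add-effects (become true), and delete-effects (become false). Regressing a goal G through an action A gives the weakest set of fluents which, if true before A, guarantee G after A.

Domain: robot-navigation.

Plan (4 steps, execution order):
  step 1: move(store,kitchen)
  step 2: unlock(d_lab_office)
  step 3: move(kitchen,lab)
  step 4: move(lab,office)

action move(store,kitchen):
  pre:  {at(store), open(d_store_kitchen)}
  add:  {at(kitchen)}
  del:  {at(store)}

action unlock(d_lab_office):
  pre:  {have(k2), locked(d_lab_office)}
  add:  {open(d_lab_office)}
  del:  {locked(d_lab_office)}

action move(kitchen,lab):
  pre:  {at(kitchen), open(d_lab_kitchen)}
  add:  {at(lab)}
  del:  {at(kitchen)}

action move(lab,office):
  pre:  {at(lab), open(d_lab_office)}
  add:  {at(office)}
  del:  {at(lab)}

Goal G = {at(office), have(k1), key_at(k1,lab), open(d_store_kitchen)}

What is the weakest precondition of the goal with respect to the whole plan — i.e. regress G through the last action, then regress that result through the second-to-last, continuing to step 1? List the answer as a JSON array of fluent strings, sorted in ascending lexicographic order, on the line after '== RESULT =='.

Work backward from the goal:
  through step 4 (move(lab,office)): drop {at(office)}, keep {have(k1), key_at(k1,lab), open(d_store_kitchen)}, require {at(lab), open(d_lab_office)}
    → {at(lab), have(k1), key_at(k1,lab), open(d_lab_office), open(d_store_kitchen)}
  through step 3 (move(kitchen,lab)): drop {at(lab)}, keep {have(k1), key_at(k1,lab), open(d_lab_office), open(d_store_kitchen)}, require {at(kitchen), open(d_lab_kitchen)}
    → {at(kitchen), have(k1), key_at(k1,lab), open(d_lab_kitchen), open(d_lab_office), open(d_store_kitchen)}
  through step 2 (unlock(d_lab_office)): drop {open(d_lab_office)}, keep {at(kitchen), have(k1), key_at(k1,lab), open(d_lab_kitchen), open(d_store_kitchen)}, require {have(k2), locked(d_lab_office)}
    → {at(kitchen), have(k1), have(k2), key_at(k1,lab), locked(d_lab_office), open(d_lab_kitchen), open(d_store_kitchen)}
  through step 1 (move(store,kitchen)): drop {at(kitchen)}, keep {have(k1), have(k2), key_at(k1,lab), locked(d_lab_office), open(d_lab_kitchen), open(d_store_kitchen)}, require {at(store), open(d_store_kitchen)}
    → {at(store), have(k1), have(k2), key_at(k1,lab), locked(d_lab_office), open(d_lab_kitchen), open(d_store_kitchen)}

== RESULT ==
["at(store)", "have(k1)", "have(k2)", "key_at(k1,lab)", "locked(d_lab_office)", "open(d_lab_kitchen)", "open(d_store_kitchen)"]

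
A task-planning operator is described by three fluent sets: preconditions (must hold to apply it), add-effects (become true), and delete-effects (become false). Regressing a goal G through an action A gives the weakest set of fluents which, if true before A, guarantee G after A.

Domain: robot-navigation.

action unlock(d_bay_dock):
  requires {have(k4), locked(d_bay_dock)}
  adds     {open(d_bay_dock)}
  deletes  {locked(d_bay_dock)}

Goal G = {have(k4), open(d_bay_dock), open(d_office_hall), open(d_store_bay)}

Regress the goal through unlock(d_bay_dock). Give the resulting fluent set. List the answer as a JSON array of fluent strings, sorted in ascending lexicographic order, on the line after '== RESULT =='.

Compute (G \ add) ∪ pre:
  G ∩ del = {}  (empty — regression defined)
  G \ add = {have(k4), open(d_bay_dock), open(d_office_hall), open(d_store_bay)} \ {open(d_bay_dock)} = {have(k4), open(d_office_hall), open(d_store_bay)}
  ∪ pre   = {have(k4), open(d_office_hall), open(d_store_bay)} ∪ {have(k4), locked(d_bay_dock)}
          = {have(k4), locked(d_bay_dock), open(d_office_hall), open(d_store_bay)}

== RESULT ==
["have(k4)", "locked(d_bay_dock)", "open(d_office_hall)", "open(d_store_bay)"]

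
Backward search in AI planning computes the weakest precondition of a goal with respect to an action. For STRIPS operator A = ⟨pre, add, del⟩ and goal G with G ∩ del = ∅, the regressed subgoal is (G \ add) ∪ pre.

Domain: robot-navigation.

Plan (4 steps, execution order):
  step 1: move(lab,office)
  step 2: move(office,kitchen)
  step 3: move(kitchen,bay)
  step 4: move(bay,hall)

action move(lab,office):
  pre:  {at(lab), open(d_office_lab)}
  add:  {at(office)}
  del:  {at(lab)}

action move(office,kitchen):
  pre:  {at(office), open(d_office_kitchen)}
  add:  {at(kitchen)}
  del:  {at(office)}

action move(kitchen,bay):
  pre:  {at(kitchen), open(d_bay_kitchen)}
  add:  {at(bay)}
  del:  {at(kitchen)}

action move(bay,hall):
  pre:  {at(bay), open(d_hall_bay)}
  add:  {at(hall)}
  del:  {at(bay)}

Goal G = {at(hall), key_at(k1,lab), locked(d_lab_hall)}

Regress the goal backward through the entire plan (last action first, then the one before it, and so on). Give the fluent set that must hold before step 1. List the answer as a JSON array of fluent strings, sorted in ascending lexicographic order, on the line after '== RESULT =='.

Work backward from the goal:
  through step 4 (move(bay,hall)): drop {at(hall)}, keep {key_at(k1,lab), locked(d_lab_hall)}, require {at(bay), open(d_hall_bay)}
    → {at(bay), key_at(k1,lab), locked(d_lab_hall), open(d_hall_bay)}
  through step 3 (move(kitchen,bay)): drop {at(bay)}, keep {key_at(k1,lab), locked(d_lab_hall), open(d_hall_bay)}, require {at(kitchen), open(d_bay_kitchen)}
    → {at(kitchen), key_at(k1,lab), locked(d_lab_hall), open(d_bay_kitchen), open(d_hall_bay)}
  through step 2 (move(office,kitchen)): drop {at(kitchen)}, keep {key_at(k1,lab), locked(d_lab_hall), open(d_bay_kitchen), open(d_hall_bay)}, require {at(office), open(d_office_kitchen)}
    → {at(office), key_at(k1,lab), locked(d_lab_hall), open(d_bay_kitchen), open(d_hall_bay), open(d_office_kitchen)}
  through step 1 (move(lab,office)): drop {at(office)}, keep {key_at(k1,lab), locked(d_lab_hall), open(d_bay_kitchen), open(d_hall_bay), open(d_office_kitchen)}, require {at(lab), open(d_office_lab)}
    → {at(lab), key_at(k1,lab), locked(d_lab_hall), open(d_bay_kitchen), open(d_hall_bay), open(d_office_kitchen), open(d_office_lab)}

== RESULT ==
["at(lab)", "key_at(k1,lab)", "locked(d_lab_hall)", "open(d_bay_kitchen)", "open(d_hall_bay)", "open(d_office_kitchen)", "open(d_office_lab)"]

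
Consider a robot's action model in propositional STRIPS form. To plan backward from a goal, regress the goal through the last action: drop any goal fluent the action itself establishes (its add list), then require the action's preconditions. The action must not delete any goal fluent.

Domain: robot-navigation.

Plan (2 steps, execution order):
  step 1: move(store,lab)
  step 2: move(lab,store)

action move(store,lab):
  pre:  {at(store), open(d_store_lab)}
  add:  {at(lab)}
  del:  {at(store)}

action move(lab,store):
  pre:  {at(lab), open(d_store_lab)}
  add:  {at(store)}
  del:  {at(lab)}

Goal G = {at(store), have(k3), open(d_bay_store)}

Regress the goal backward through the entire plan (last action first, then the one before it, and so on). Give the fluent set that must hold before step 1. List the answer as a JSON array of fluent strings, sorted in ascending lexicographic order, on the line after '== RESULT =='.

Work backward from the goal:
  through step 2 (move(lab,store)): drop {at(store)}, keep {have(k3), open(d_bay_store)}, require {at(lab), open(d_store_lab)}
    → {at(lab), have(k3), open(d_bay_store), open(d_store_lab)}
  through step 1 (move(store,lab)): drop {at(lab)}, keep {have(k3), open(d_bay_store), open(d_store_lab)}, require {at(store), open(d_store_lab)}
    → {at(store), have(k3), open(d_bay_store), open(d_store_lab)}

== RESULT ==
["at(store)", "have(k3)", "open(d_bay_store)", "open(d_store_lab)"]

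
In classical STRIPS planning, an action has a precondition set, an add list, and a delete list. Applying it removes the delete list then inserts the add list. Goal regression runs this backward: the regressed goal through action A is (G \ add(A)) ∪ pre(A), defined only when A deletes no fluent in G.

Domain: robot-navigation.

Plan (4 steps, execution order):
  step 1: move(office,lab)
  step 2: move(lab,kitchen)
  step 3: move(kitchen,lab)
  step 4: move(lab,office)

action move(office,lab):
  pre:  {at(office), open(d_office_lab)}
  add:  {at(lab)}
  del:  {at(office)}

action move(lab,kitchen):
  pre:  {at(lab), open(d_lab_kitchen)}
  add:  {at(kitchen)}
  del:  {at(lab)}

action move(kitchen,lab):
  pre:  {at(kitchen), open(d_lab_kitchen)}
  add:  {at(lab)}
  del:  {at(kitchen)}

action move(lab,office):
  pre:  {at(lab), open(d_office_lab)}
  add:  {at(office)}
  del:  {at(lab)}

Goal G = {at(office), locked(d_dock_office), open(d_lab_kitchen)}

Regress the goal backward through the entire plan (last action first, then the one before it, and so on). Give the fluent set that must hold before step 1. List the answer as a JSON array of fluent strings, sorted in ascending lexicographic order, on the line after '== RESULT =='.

Regress step by step:
  through step 4 (move(lab,office)): drop {at(office)}, keep {locked(d_dock_office), open(d_lab_kitchen)}, require {at(lab), open(d_office_lab)}
    → {at(lab), locked(d_dock_office), open(d_lab_kitchen), open(d_office_lab)}
  through step 3 (move(kitchen,lab)): drop {at(lab)}, keep {locked(d_dock_office), open(d_lab_kitchen), open(d_office_lab)}, require {at(kitchen), open(d_lab_kitchen)}
    → {at(kitchen), locked(d_dock_office), open(d_lab_kitchen), open(d_office_lab)}
  through step 2 (move(lab,kitchen)): drop {at(kitchen)}, keep {locked(d_dock_office), open(d_lab_kitchen), open(d_office_lab)}, require {at(lab), open(d_lab_kitchen)}
    → {at(lab), locked(d_dock_office), open(d_lab_kitchen), open(d_office_lab)}
  through step 1 (move(office,lab)): drop {at(lab)}, keep {locked(d_dock_office), open(d_lab_kitchen), open(d_office_lab)}, require {at(office), open(d_office_lab)}
    → {at(office), locked(d_dock_office), open(d_lab_kitchen), open(d_office_lab)}

== RESULT ==
["at(office)", "locked(d_dock_office)", "open(d_lab_kitchen)", "open(d_office_lab)"]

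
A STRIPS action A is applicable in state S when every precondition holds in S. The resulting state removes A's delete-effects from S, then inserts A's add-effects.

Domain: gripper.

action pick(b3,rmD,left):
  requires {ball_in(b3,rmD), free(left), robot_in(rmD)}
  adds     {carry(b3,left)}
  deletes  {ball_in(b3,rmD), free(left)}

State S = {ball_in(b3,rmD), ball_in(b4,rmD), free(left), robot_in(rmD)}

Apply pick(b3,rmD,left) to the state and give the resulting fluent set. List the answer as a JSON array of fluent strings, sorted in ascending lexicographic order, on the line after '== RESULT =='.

Progress:
  pre ⊆ S: {ball_in(b3,rmD), free(left), robot_in(rmD)} ⊆ S  — applicable
  S \ del = {ball_in(b4,rmD), robot_in(rmD)}
  ∪ add   = {ball_in(b4,rmD), carry(b3,left), robot_in(rmD)}

== RESULT ==
["ball_in(b4,rmD)", "carry(b3,left)", "robot_in(rmD)"]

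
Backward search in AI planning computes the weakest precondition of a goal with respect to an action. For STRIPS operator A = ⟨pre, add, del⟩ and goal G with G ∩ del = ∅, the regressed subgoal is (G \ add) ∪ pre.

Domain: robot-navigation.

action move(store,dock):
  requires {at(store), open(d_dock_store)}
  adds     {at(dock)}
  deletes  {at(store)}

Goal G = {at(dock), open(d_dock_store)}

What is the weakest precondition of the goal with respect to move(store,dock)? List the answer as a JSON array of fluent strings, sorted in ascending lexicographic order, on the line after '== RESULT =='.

Compute (G \ add) ∪ pre:
  G ∩ del = {}  (empty — regression defined)
  G \ add = {at(dock), open(d_dock_store)} \ {at(dock)} = {open(d_dock_store)}
  ∪ pre   = {open(d_dock_store)} ∪ {at(store), open(d_dock_store)}
          = {at(store), open(d_dock_store)}

== RESULT ==
["at(store)", "open(d_dock_store)"]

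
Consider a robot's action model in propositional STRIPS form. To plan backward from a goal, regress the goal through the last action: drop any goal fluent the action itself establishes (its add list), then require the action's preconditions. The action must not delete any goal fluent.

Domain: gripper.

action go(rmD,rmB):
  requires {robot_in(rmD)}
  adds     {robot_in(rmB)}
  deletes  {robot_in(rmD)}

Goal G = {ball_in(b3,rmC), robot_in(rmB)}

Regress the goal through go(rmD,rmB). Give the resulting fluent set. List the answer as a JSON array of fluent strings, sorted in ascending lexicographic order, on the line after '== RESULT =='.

Compute (G \ add) ∪ pre:
  G ∩ del = {}  (empty — regression defined)
  G \ add = {ball_in(b3,rmC), robot_in(rmB)} \ {robot_in(rmB)} = {ball_in(b3,rmC)}
  ∪ pre   = {ball_in(b3,rmC)} ∪ {robot_in(rmD)}
          = {ball_in(b3,rmC), robot_in(rmD)}

== RESULT ==
["ball_in(b3,rmC)", "robot_in(rmD)"]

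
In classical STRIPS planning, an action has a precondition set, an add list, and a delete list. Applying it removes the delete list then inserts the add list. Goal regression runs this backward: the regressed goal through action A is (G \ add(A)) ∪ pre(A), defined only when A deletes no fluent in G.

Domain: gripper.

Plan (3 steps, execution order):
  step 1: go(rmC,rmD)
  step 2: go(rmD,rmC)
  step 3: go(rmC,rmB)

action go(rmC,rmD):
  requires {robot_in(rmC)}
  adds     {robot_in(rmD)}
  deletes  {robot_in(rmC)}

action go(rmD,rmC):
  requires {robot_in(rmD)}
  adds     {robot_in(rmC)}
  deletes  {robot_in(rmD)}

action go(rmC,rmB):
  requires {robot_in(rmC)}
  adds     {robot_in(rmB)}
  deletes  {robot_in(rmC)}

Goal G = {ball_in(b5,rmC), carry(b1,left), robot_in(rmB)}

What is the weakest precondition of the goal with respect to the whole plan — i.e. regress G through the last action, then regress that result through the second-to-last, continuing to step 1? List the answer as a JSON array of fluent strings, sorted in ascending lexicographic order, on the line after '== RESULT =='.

Regress step by step:
  through step 3 (go(rmC,rmB)): drop {robot_in(rmB)}, keep {ball_in(b5,rmC), carry(b1,left)}, require {robot_in(rmC)}
    → {ball_in(b5,rmC), carry(b1,left), robot_in(rmC)}
  through step 2 (go(rmD,rmC)): drop {robot_in(rmC)}, keep {ball_in(b5,rmC), carry(b1,left)}, require {robot_in(rmD)}
    → {ball_in(b5,rmC), carry(b1,left), robot_in(rmD)}
  through step 1 (go(rmC,rmD)): drop {robot_in(rmD)}, keep {ball_in(b5,rmC), carry(b1,left)}, require {robot_in(rmC)}
    → {ball_in(b5,rmC), carry(b1,left), robot_in(rmC)}

== RESULT ==
["ball_in(b5,rmC)", "carry(b1,left)", "robot_in(rmC)"]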